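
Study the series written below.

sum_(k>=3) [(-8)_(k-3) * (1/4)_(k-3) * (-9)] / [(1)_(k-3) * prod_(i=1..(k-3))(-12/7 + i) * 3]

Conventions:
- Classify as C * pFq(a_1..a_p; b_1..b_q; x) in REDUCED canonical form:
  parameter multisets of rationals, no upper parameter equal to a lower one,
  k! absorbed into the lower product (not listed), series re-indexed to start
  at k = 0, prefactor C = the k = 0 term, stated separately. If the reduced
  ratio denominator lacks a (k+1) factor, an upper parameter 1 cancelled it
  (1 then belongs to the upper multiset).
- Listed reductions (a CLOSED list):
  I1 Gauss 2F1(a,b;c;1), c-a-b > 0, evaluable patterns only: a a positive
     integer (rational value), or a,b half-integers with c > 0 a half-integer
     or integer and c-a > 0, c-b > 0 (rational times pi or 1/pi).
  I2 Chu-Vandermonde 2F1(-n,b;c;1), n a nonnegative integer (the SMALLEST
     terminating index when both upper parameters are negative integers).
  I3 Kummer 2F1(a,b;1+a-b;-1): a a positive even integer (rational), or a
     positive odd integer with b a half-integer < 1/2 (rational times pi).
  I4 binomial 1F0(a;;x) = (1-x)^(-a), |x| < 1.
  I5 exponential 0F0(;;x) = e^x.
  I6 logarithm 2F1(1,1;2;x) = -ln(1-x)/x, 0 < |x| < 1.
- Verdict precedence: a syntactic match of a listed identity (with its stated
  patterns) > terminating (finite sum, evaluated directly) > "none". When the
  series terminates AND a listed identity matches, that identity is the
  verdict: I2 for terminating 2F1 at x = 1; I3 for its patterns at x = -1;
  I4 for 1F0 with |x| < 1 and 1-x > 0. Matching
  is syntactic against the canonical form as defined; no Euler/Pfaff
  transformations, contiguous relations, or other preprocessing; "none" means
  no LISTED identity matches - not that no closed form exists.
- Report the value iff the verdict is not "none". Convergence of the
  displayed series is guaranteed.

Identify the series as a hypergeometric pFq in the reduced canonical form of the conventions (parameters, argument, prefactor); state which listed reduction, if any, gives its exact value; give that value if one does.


At argument 1: a 2F1 with upper {-8, 1/4}, lower {-5/7}, scaled by C = -3. Verdict (x = 1): Chu-Vandermonde (I2) applies (terminating 2F1 at x = 1 with n = 8, b = 1/4, c = -5/7). Exact value: -227000749131/785257594880.

Key step: x = 1 and the constant factors (prefactor -3) combine into one prefactor.
Ratio: r(k) = 1 * (k-8) (k+1/4) / [(k-5/7) (k+1)] - rational; roots negated = parameters, x = 1, C = -3.


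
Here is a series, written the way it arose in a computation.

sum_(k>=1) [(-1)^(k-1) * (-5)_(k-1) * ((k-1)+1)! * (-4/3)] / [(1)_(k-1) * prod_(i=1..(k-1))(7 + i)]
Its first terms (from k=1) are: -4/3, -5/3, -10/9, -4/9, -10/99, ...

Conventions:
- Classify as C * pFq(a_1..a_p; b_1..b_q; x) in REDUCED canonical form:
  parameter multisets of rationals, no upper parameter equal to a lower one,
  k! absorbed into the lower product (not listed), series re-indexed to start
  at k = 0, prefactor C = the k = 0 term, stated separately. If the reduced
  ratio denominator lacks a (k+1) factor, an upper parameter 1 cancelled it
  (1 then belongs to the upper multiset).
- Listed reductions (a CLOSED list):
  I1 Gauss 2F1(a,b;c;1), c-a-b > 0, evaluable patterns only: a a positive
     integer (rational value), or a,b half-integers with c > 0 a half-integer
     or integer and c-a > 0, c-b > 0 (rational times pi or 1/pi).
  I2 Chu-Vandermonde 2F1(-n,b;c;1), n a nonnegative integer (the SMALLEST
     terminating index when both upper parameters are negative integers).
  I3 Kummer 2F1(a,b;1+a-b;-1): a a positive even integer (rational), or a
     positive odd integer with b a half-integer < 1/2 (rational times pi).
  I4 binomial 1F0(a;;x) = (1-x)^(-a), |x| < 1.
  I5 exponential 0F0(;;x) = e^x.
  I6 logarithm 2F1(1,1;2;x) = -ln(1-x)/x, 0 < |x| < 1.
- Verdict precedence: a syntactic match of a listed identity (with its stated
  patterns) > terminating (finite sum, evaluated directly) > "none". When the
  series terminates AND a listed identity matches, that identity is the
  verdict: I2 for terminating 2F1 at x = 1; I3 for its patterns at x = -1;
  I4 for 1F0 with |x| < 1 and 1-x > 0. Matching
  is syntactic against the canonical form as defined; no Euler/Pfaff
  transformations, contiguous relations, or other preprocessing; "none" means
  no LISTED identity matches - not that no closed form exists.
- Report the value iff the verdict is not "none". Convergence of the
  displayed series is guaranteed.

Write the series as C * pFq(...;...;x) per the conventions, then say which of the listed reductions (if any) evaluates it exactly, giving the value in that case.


With C = -4/3: the canonical form is 2F1(-5, 2; 8; -1). Verdict: the Kummer evaluation I3 matches (x = -1; c = 8 equals 1+a-b for upper {-5, 2}: listed pattern). Sum: -14/3.

The tell: t_0 = -4/3 here, and the lower running product (prefactor -4/3) is a rising factorial.
Ratio: r(k) = (-1) * (k-5) (k+2) / [(k+8) (k+1)] - rational in k. x = (-1); t_0 = -4/3; negate the roots.


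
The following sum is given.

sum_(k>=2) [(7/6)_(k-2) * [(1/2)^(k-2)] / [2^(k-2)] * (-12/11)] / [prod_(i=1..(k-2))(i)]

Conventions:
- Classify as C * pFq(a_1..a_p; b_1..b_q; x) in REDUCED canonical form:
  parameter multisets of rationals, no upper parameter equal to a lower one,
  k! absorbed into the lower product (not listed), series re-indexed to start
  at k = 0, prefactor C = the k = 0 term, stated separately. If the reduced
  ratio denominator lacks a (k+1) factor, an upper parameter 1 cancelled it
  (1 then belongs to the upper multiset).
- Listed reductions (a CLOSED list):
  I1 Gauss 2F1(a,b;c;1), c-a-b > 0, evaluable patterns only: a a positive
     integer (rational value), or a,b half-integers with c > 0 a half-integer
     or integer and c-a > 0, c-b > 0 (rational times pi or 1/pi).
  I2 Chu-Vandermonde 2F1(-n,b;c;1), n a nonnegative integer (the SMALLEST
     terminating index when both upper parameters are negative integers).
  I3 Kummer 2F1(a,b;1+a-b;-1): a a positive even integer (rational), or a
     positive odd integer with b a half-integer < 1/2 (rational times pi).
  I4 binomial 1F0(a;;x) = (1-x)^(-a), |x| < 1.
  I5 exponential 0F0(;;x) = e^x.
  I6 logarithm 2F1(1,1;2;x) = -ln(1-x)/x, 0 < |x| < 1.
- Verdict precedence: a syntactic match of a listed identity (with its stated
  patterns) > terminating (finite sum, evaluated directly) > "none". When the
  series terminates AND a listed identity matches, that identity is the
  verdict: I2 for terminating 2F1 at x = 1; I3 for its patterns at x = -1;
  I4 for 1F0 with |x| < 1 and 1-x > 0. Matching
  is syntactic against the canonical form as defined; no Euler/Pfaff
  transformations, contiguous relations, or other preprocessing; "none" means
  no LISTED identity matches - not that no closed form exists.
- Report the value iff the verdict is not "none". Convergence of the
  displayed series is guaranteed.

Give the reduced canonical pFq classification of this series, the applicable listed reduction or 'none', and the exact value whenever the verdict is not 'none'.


x = 1/4 here; the reduced form reads 1F0, upper {7/6}, lower {-}, C = -12/11. Verdict: the I4 binomial reduction matches (the 1F0 binomial series: exponent -7/6, x = 1/4). Its exact value is (-12/11) * (3/4)^(-7/6).

First insight: x = (1/4) and the two k-th powers (prefactor -12/11) combine into one argument.
Ratio: r(k) = (1/4) * (k+7/6) / [(k+1)] - rational in k. x = (1/4); t_0 = -12/11; negate the roots.


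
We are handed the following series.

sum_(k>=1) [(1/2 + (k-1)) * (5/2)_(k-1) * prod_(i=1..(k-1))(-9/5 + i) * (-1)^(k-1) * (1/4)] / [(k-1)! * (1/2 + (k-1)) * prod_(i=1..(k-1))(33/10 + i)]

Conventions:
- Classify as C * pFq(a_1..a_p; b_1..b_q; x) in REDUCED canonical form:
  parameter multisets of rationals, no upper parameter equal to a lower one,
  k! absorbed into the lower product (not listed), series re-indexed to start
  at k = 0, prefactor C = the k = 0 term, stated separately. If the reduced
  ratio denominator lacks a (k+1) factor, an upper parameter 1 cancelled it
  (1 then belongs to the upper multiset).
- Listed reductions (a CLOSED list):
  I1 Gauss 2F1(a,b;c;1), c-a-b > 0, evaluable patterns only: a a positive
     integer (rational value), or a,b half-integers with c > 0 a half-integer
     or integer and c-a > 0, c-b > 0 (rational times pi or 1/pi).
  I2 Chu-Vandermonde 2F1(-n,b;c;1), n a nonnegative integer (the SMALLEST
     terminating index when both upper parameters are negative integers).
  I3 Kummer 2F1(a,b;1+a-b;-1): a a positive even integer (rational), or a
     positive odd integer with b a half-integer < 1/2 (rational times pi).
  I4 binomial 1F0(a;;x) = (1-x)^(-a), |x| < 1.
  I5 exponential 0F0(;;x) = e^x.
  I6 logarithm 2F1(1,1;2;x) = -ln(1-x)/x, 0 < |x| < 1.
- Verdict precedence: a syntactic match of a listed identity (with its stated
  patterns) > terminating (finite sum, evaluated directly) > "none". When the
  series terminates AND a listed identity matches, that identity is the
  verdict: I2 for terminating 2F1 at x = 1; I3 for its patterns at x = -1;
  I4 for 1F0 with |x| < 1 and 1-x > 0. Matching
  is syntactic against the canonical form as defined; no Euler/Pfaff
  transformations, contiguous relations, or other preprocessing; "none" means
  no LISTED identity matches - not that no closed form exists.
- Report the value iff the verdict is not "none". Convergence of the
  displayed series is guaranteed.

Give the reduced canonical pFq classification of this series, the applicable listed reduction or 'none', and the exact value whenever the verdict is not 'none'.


Classification (C = 1/4): 2F1 with upper {-4/5, 5/2}, lower {43/10}, argument x = -1. Verdict: none - this 2F1 at x = -1 matches no listed pattern, and upper {-4/5, 5/2} holds no stopper.

Key step: x = (-1) and the lower running product (C = 1/4, x = -1) is a rising factorial.
Term ratio: r(k) = (-1) * (k-4/5) (k+5/2) / [(k+43/10) (k+1)] - rational in k. x = (-1); t_0 = 1/4; negate the roots.


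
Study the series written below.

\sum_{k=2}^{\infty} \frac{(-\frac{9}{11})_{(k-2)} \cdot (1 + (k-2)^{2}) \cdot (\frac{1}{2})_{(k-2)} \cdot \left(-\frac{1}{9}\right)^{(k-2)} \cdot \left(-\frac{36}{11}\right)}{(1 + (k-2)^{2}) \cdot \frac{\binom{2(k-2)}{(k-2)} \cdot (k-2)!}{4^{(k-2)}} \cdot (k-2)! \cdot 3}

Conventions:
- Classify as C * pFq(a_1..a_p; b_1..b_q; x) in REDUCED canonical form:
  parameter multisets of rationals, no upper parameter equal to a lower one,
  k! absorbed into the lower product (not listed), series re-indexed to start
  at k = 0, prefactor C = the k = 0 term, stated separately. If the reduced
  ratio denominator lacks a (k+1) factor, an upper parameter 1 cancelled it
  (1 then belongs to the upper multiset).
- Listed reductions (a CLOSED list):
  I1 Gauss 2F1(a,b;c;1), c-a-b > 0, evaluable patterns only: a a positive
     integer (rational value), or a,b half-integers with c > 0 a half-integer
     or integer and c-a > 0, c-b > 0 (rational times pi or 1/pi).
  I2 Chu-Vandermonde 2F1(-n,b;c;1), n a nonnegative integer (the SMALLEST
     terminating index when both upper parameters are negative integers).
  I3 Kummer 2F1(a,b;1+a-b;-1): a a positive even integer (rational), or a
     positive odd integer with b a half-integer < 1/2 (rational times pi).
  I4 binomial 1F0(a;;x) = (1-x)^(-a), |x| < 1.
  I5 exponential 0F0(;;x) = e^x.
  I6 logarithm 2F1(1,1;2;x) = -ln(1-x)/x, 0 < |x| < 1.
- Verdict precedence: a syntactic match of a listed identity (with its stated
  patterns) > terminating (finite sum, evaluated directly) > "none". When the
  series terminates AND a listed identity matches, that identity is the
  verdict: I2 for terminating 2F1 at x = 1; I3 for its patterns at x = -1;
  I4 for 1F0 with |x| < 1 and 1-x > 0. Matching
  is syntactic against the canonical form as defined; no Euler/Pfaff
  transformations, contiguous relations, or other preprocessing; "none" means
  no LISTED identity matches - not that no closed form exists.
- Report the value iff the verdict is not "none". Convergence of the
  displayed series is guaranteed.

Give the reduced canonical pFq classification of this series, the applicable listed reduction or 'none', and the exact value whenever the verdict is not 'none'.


Canonical form: C = -\frac{12}{11} times 1F0 with upper {-\frac{9}{11}}, lower {-}, x = -\frac{1}{9}. Verdict: the binomial series (I4) applies (the 1F0 binomial series: exponent 9/11, x = -\frac{1}{9}). Sum: \left(-\frac{12}{11}\right) \cdot \left(\frac{10}{9}\right)^{\frac{9}{11}}.

Key step: t_0 being -\frac{12}{11}, the constant factors (C = -12/11, x = -1/9) combine into one prefactor.
Term ratio: r(k) = -\frac{1}{9} * (k-\frac{9}{11}) / [(k+1)] ; factor over Q: parameters, x = -\frac{1}{9}, and C = -\frac{12}{11}.


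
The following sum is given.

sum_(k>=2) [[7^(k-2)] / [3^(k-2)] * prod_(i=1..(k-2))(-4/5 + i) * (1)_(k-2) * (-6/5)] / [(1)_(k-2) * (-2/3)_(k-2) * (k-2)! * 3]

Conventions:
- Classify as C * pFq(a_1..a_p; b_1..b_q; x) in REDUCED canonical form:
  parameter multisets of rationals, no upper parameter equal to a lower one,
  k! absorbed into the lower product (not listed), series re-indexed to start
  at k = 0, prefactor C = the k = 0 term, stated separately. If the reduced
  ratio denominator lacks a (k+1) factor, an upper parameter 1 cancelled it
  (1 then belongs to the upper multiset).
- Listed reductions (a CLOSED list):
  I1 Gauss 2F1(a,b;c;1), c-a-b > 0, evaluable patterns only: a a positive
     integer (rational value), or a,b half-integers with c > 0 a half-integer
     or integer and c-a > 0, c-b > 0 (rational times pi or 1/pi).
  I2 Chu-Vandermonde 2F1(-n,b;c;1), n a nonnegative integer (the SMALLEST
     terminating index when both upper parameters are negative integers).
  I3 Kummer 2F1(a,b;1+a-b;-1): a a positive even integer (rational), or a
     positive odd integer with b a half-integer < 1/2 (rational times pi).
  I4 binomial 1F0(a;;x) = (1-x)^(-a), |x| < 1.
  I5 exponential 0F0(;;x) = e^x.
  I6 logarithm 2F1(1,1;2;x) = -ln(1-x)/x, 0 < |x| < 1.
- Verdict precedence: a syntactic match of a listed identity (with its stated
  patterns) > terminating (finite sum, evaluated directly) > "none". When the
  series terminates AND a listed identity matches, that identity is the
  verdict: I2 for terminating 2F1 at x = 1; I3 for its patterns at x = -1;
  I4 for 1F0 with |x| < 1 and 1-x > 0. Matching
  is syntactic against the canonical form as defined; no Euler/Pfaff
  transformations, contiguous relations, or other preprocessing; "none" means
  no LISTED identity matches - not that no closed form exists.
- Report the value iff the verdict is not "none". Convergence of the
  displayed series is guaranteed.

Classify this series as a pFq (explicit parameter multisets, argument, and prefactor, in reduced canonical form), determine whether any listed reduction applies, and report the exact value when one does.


x = 7/3 here; the reduced form reads 1F1, upper {1/5}, lower {-2/3}, C = -2/5. Verdict: no listed reduction: x = 7/3 and upper {1/5} fail every I1-I6 pattern.

The tell: t_0 being -2/5, the running product (prefactor -2/5) telescopes to a rising factorial.
Step ratio: r(k) = (7/3) * (k+1/5) / [(k-2/3) (k+1)] - rational in k. x = (7/3); t_0 = -2/5; negate the roots.


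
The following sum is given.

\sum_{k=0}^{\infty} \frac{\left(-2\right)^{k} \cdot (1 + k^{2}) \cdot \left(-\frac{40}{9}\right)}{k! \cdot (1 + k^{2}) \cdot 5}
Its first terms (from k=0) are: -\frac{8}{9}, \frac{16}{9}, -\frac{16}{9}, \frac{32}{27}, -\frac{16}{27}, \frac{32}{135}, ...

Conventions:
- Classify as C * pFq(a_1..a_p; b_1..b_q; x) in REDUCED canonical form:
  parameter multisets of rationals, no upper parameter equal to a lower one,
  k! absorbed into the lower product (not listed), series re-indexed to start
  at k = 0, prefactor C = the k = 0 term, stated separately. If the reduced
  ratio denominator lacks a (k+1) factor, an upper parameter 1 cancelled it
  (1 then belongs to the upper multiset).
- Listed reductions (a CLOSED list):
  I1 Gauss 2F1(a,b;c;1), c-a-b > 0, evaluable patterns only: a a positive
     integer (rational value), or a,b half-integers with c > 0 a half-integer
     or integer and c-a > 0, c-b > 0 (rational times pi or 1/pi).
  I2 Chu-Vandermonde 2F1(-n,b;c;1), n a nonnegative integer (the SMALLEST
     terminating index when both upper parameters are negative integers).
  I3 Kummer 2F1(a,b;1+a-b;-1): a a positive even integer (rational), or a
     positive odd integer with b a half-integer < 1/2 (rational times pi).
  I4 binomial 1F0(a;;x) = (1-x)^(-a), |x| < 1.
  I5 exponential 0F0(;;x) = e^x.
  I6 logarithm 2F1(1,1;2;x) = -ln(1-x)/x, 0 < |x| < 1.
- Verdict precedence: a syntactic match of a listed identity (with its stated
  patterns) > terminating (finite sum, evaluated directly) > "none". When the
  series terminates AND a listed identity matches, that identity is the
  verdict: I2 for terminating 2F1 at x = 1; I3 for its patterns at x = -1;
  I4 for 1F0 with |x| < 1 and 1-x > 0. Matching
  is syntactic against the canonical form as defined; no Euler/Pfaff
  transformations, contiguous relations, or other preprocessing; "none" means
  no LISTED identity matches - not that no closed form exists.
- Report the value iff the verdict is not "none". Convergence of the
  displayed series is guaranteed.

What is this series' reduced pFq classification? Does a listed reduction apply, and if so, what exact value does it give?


The series (x = -2) is 0F0: upper {-}, lower {-}, prefactor -\frac{8}{9}. Verdict: the I5 exponential reduction fires (the 0F0 exponential series at x = -2). Its exact value is \left(-\frac{8}{9}\right) \cdot e^{-2}.

Key step: with t_0 = -\frac{8}{9}, k^2 + 1 divides numerator and denominator alike; C = -8/9 after cancelling.
Consecutive-term ratio: r(k) = -2 * 1 / [(k+1)] ; factor over Q: parameters, x = -2, and C = -\frac{8}{9}.


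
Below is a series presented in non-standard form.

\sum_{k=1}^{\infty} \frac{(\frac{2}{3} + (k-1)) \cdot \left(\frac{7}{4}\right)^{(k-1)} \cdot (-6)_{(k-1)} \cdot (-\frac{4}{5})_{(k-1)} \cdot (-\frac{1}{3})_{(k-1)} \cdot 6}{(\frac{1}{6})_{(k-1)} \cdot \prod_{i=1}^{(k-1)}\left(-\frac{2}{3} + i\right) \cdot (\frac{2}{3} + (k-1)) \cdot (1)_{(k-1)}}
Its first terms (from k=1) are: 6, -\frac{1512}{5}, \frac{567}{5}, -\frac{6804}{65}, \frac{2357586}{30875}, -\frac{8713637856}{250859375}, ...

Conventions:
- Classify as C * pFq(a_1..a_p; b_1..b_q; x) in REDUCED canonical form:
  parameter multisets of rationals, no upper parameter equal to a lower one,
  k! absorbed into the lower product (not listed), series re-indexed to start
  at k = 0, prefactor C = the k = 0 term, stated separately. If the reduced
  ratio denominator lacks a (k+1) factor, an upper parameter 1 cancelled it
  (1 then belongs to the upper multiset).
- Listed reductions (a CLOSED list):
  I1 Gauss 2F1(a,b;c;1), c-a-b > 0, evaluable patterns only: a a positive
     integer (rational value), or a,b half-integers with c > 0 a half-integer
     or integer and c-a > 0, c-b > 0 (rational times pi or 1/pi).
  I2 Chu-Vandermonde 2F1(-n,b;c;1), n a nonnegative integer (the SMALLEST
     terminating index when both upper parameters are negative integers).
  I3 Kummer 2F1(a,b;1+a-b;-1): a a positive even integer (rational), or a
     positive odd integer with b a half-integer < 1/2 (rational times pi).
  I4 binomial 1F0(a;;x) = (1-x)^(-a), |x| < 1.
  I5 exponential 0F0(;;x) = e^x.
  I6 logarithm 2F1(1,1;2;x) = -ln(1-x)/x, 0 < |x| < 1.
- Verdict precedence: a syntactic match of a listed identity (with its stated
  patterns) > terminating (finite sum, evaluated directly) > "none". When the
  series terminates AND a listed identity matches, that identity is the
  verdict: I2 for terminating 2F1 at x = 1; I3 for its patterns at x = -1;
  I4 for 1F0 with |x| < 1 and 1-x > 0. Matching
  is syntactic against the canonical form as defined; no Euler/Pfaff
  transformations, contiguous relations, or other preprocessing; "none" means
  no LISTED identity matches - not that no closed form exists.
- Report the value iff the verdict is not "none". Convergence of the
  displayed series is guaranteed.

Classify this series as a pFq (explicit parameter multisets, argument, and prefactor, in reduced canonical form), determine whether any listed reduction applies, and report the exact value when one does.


This is 6 * 3F2(-6, -\frac{4}{5}, -\frac{1}{3}; \frac{1}{6}, \frac{1}{3}; \frac{7}{4}) in reduced canonical form. Verdict: terminating. With -6 upstairs the series is a 7-term polynomial sum; evaluated term by term. Value: -\frac{9287131315998}{38883203125}.

The tell: with t_0 = 6, k + 2/3 divides numerator and denominator alike; C = 6 after cancelling.
Step ratio: r(k) = \frac{7}{4} * (k-6) (k-\frac{4}{5}) (k-\frac{1}{3}) / [(k+\frac{1}{6}) (k+\frac{1}{3}) (k+1)] - rational; roots negated = parameters, x = \frac{7}{4}, C = 6.


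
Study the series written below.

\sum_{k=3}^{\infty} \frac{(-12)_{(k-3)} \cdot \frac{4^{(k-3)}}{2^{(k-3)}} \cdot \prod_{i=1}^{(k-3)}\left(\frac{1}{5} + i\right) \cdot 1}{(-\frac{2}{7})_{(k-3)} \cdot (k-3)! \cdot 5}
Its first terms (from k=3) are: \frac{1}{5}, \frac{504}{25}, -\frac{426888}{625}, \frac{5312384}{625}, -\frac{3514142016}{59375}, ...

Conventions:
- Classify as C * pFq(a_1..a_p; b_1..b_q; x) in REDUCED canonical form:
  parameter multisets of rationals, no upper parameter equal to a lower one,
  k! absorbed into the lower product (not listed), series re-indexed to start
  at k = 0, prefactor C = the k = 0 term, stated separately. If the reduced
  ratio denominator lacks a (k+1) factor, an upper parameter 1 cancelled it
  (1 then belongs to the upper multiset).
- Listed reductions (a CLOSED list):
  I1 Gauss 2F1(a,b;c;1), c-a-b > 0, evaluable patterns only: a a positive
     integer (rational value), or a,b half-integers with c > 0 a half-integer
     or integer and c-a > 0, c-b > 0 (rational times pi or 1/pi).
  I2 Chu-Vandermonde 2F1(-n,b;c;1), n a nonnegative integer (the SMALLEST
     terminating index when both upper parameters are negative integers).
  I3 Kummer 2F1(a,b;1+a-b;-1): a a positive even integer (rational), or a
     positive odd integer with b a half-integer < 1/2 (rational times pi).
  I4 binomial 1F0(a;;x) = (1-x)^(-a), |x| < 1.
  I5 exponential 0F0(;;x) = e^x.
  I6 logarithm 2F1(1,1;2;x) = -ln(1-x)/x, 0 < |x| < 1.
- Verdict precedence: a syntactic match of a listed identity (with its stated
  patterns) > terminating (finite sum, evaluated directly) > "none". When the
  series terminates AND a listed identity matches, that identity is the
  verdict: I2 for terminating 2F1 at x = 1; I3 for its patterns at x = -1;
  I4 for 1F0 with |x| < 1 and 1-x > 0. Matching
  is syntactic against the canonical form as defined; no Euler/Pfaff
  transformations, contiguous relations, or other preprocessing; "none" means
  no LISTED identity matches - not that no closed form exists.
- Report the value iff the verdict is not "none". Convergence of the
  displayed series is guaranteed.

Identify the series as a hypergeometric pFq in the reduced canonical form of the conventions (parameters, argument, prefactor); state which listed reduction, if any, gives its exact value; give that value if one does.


Key observation: t_0 = \frac{1}{5} here, and the running product (C = 1/5) telescopes to a rising factorial.
Term ratio: r(k) = 2 * (k-12) (k+\frac{6}{5}) / [(k-\frac{2}{7}) (k+1)] - rational in k, leading ratio 2; with t_0 = \frac{1}{5}, classification follows.

x = 2 here; the reduced form reads 2F1, upper {-12, \frac{6}{5}}, lower {-\frac{2}{7}}, C = \frac{1}{5}. Verdict: terminating - the sum ends at index 12 because -12 is a negative integer; exact evaluation follows. Hence: -\frac{13382798386501224533}{124678802490234375}.


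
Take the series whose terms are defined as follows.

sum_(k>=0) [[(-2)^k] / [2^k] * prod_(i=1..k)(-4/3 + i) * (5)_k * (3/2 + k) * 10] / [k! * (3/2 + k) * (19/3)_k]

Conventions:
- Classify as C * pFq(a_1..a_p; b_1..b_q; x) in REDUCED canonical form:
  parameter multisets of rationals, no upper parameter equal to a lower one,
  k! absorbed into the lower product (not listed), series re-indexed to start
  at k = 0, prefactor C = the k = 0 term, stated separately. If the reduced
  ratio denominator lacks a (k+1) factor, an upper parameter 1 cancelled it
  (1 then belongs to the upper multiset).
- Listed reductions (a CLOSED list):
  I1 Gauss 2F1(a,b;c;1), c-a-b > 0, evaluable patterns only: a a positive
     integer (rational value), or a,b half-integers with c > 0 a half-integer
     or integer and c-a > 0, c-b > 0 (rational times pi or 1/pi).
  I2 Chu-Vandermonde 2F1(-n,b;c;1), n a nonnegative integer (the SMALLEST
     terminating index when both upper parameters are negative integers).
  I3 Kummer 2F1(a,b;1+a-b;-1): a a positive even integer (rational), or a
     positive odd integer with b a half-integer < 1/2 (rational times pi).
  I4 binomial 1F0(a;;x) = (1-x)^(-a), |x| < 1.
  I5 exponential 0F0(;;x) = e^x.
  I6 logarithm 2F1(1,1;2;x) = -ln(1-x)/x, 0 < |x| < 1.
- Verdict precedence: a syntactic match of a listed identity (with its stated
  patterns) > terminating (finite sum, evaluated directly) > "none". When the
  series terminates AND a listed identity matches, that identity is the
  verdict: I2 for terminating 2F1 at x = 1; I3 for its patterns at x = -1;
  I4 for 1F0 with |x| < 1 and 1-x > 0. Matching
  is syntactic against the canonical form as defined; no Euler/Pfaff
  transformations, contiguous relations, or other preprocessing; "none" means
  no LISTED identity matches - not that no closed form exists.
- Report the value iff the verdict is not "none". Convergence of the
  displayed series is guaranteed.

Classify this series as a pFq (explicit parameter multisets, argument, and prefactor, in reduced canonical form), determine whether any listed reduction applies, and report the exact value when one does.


The series (x = -1) is 2F1: upper {-1/3, 5}, lower {19/3}, prefactor 10. Verdict: none. No listed pattern accepts 2F1(-1/3, 5; 19/3; -1).

Key observation: with t_0 = 10, the running product (C = 10) telescopes to a rising factorial.
Step ratio: r(k) = (-1) * (k-1/3) (k+5) / [(k+19/3) (k+1)] - rational in k. x = (-1); t_0 = 10; negate the roots.


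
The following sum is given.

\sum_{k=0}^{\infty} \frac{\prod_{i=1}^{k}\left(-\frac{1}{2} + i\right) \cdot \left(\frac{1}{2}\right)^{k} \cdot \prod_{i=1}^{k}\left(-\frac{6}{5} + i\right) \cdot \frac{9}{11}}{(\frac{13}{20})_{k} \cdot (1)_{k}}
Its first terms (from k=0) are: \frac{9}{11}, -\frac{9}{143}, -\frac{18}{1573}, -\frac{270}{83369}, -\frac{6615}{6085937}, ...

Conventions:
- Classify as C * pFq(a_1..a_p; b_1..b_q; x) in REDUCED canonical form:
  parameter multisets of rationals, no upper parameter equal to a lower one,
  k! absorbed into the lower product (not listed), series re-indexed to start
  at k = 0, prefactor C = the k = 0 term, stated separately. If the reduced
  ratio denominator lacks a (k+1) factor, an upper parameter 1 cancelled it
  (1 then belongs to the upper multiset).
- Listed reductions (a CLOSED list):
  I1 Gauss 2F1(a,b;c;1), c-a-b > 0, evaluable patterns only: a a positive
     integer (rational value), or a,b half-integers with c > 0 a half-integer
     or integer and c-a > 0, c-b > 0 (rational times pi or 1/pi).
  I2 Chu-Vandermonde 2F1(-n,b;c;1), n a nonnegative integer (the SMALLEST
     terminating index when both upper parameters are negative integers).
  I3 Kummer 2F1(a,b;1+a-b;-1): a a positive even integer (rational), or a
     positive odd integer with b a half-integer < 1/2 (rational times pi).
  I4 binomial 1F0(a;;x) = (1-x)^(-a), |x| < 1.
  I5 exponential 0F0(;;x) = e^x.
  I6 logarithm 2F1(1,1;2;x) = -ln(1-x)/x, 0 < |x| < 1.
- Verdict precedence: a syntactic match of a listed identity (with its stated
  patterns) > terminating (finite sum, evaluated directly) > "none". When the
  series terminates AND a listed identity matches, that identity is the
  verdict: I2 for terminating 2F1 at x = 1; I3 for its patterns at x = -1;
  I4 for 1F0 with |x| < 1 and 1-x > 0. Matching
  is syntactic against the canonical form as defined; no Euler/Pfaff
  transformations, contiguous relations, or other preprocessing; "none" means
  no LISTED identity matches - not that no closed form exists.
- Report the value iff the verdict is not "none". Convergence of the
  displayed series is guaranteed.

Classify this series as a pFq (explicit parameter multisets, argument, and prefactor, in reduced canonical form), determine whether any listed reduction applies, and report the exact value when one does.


The tell: t_0 = \frac{9}{11} here, and the running product (C = 9/11, x = 1/2) telescopes to a rising factorial.
Consecutive-term ratio: r(k) = \frac{1}{2} * (k-\frac{1}{5}) (k+\frac{1}{2}) / [(k+\frac{13}{20}) (k+1)] - rational; roots negated = parameters, x = \frac{1}{2}, C = \frac{9}{11}.

Classification (C = \frac{9}{11}): 2F1 with upper {-\frac{1}{5}, \frac{1}{2}}, lower {\frac{13}{20}}, argument x = \frac{1}{2}. Verdict: none here - no I1-I6 shape fits x = \frac{1}{2} with lower {\frac{13}{20}}.


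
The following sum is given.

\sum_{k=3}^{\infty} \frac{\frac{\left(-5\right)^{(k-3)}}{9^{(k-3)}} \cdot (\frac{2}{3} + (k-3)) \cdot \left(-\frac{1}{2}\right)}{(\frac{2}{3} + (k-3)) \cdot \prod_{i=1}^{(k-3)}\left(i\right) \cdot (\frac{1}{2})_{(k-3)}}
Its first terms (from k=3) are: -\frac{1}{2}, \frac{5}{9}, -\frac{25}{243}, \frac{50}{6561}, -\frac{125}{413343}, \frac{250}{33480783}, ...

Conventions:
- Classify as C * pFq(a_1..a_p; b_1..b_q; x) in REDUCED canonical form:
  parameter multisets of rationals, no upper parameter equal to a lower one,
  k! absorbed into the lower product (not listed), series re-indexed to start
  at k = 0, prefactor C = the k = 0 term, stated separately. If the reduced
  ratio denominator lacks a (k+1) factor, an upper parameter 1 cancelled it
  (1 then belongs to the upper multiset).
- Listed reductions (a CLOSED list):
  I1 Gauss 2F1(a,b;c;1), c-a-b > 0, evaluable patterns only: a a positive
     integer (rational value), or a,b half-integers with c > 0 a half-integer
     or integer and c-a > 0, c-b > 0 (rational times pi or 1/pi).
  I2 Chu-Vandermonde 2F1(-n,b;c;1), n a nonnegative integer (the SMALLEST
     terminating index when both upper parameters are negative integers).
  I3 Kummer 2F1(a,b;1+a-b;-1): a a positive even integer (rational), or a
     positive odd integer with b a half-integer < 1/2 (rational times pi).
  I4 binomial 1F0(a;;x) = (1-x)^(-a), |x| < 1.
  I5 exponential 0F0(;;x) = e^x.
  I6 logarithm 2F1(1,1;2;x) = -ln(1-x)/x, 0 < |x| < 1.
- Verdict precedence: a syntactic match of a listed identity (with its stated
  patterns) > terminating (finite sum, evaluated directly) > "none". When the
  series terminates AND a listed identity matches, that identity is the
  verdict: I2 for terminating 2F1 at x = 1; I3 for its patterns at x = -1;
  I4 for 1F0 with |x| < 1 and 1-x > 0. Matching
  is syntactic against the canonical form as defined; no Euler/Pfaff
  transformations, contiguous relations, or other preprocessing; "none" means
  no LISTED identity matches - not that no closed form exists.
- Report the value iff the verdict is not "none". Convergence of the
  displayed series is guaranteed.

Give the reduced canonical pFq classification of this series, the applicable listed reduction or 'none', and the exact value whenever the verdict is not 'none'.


With C = -\frac{1}{2}: the canonical form is 0F1(-; \frac{1}{2}; -\frac{5}{9}). Verdict: none (x = -\frac{5}{9}): each listed identity misses the multisets {-} ; {\frac{1}{2}}.

Key observation: from the first term -\frac{1}{2}: the two geometric factors (prefactor -1/2) combine into one argument.
Step ratio: r(k) = -\frac{5}{9} * 1 / [(k+\frac{1}{2}) (k+1)] - rational; roots negated = parameters, x = -\frac{5}{9}, C = -\frac{1}{2}.


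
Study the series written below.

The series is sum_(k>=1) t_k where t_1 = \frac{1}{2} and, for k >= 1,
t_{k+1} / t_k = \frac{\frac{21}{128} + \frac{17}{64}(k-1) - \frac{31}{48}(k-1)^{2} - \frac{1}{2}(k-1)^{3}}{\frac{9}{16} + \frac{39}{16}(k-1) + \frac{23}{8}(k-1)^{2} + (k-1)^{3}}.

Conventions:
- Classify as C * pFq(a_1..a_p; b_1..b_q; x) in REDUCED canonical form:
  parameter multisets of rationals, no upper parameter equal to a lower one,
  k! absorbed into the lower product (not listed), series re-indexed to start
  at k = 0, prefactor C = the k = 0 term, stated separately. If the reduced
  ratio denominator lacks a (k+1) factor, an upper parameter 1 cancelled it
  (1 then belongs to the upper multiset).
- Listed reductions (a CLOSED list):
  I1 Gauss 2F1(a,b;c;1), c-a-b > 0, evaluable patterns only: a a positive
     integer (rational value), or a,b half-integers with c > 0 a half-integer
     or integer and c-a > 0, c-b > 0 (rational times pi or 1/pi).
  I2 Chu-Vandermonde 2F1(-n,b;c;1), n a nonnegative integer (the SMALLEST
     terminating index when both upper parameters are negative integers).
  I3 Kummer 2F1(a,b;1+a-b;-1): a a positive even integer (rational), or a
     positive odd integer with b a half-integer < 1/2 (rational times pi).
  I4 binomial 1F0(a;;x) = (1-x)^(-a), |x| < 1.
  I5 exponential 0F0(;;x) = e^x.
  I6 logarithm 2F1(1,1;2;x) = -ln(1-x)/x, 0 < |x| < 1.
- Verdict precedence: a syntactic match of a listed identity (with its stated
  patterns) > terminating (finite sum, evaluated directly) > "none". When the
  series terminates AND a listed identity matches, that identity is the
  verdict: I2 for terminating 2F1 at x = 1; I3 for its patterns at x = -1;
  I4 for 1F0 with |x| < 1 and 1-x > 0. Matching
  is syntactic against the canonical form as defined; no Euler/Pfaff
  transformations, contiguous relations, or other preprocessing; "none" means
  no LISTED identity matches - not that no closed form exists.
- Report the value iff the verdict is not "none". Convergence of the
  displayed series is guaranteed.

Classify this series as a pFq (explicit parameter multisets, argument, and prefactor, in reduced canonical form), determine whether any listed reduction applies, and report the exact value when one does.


With C = \frac{1}{2}: the canonical form is 1F0(-\frac{7}{12}; -; -\frac{1}{2}). Verdict (x = -\frac{1}{2}): the binomial series (I4) applies (the 1F0 binomial series: exponent 7/12, x = -\frac{1}{2}). Value: \frac{1}{2} \cdot \left(\frac{3}{2}\right)^{\frac{7}{12}}.

Structural cue: t_0 being \frac{1}{2}, cancel k + 3/2 from the displayed ratio first; then C = 1/2.
Step ratio: r(k) = -\frac{1}{2} * (k-\frac{7}{12}) / [(k+1)] - rational in k, leading ratio -\frac{1}{2}; with t_0 = \frac{1}{2}, classification follows.


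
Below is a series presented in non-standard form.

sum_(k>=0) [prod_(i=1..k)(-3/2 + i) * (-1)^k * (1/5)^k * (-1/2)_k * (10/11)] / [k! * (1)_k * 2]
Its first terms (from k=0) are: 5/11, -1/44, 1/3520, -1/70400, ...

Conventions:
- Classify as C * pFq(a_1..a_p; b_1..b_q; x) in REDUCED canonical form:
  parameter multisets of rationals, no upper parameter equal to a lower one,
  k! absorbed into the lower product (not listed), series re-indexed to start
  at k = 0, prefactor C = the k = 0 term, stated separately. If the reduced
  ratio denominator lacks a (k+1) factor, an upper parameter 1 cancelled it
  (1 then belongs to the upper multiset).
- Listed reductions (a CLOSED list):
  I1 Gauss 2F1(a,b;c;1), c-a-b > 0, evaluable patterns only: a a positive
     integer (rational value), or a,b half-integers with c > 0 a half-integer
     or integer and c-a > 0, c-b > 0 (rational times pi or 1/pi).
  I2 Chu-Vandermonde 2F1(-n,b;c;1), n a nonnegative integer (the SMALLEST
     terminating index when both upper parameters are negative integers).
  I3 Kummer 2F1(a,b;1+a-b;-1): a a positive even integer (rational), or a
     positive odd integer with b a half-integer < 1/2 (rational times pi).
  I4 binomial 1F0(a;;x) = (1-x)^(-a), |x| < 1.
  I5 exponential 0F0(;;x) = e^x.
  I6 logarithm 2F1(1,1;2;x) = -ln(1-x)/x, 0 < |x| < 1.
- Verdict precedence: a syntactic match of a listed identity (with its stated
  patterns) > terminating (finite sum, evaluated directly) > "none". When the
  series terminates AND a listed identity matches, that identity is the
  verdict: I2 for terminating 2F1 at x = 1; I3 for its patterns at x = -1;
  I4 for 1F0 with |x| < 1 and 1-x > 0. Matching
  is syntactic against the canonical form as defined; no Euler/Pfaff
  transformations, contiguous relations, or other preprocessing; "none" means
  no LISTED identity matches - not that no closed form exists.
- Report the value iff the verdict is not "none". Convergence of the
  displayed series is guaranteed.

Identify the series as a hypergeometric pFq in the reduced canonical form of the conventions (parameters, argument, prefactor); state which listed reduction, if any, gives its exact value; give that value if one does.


Classification (C = 5/11): 2F1 with upper {-1/2, -1/2}, lower {1}, argument x = -1/5. Verdict: no listed reduction: x = -1/5 and upper {-1/2, -1/2} fail every I1-I6 pattern.

Key observation: with t_0 = 5/11, the constant factors (C = 5/11, x = -1/5) combine into one prefactor.
Ratio: r(k) = (-1/5) * (k-1/2) (k-1/2) / [(k+1) (k+1)] - rational; roots negated = parameters, x = (-1/5), C = 5/11.


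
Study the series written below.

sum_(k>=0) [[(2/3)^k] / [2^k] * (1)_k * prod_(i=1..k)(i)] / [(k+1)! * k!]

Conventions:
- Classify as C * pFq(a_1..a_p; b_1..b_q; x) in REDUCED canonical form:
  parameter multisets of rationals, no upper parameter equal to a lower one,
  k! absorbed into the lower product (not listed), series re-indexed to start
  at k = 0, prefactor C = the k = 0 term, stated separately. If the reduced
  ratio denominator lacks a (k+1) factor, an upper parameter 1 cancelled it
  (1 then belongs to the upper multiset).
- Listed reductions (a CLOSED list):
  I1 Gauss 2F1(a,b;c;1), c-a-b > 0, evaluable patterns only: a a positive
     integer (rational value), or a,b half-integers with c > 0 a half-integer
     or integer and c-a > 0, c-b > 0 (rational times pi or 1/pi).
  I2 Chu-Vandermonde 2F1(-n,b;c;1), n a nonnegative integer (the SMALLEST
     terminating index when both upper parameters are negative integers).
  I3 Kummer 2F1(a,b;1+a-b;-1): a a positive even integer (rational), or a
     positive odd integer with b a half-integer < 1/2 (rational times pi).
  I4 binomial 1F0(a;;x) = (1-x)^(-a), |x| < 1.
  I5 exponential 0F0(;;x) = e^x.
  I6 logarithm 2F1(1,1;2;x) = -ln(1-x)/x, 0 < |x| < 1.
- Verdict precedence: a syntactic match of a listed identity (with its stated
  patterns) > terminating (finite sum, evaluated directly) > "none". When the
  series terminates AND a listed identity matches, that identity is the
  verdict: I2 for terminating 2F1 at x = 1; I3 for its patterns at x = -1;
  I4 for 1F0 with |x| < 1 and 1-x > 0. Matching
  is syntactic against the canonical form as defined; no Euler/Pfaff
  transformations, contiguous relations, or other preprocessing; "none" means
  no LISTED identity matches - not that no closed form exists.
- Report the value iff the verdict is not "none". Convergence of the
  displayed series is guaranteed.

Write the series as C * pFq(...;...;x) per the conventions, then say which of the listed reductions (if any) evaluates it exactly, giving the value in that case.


Prefactor 1, argument 1/3: 2F1 with upper {1, 1} over lower {2}. Verdict: the I6 logarithm reduction fires (the logarithm: parameters (1,1;2), x = 1/3). Sum: (-3) * ln(2/3).

Key step: t_0 = 1 here, and the denominator's factorial ratio (prefactor 1) is a lower Pochhammer.
Consecutive-term ratio: r(k) = (1/3) * (k+1) (k+1) / [(k+2) (k+1)] - rational in k. x = (1/3); t_0 = 1; negate the roots.


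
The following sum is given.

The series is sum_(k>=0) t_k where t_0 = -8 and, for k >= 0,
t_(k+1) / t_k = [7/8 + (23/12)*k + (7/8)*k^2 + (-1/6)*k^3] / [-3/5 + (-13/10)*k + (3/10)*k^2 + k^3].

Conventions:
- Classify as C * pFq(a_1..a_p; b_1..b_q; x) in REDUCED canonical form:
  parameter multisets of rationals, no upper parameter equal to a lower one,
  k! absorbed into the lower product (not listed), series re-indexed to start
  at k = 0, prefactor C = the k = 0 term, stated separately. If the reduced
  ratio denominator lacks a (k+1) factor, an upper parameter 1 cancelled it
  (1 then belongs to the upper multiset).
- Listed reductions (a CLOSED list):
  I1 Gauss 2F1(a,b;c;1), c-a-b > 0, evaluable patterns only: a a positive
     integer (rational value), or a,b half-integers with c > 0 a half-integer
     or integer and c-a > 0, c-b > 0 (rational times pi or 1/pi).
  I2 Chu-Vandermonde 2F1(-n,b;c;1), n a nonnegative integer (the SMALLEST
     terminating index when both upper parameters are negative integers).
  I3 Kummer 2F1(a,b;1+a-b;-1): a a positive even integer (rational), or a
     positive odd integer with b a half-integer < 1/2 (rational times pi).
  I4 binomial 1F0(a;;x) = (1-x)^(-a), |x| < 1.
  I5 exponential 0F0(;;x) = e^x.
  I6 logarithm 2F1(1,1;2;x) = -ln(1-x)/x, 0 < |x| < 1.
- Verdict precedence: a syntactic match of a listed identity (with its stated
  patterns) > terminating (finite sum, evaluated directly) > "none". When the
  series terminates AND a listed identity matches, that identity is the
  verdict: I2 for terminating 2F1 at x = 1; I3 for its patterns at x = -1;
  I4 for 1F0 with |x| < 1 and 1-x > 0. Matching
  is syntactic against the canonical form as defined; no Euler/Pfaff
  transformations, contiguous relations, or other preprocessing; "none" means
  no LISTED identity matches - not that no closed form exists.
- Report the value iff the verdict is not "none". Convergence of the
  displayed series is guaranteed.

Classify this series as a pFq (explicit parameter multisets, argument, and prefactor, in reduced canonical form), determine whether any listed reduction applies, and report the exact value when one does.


Structural cue: with t_0 = -8, factor the ratio over Q (C = -8): negated roots = parameters.
Adjacent-term ratio: r(k) = (-1/6) * (k-7) (k+3/4) (k+1) / [(k-6/5) (k+1/2) (k+1)] - rational; roots negated = parameters, x = (-1/6), C = -8.

At argument -1/6: a 3F2 with upper {-7, 3/4, 1}, lower {-6/5, 1/2}, scaled by C = -8. Verdict: terminating - no listed pattern fits, but -7 in the upper list cuts the series at k = 7; direct evaluation. Exact value: -251121158981/1397440512.
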